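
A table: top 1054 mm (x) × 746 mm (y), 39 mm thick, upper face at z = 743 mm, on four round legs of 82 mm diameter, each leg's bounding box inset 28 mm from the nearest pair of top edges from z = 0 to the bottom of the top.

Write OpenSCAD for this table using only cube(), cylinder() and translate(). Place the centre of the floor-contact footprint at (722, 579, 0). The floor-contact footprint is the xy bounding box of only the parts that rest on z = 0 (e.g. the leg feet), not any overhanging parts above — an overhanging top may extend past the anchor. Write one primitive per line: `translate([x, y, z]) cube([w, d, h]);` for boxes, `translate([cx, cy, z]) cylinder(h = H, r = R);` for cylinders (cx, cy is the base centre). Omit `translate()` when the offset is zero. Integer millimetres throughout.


translate([195, 206, 704]) cube([1054, 746, 39]);
translate([264, 275, 0]) cylinder(h = 704, r = 41);
translate([1180, 275, 0]) cylinder(h = 704, r = 41);
translate([264, 883, 0]) cylinder(h = 704, r = 41);
translate([1180, 883, 0]) cylinder(h = 704, r = 41);


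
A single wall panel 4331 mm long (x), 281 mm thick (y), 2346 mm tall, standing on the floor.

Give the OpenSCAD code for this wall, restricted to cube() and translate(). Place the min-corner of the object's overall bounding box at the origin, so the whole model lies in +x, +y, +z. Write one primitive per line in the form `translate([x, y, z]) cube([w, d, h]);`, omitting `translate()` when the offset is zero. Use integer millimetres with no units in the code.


cube([4331, 281, 2346]);


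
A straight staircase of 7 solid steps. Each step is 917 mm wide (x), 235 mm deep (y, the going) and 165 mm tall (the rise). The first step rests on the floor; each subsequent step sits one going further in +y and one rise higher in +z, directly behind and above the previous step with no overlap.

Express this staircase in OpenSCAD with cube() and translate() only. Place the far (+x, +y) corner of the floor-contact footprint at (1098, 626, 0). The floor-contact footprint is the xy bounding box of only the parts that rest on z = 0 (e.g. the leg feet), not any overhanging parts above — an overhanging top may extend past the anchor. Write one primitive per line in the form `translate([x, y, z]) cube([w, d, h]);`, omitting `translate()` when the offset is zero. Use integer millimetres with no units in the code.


translate([181, 391, 0]) cube([917, 235, 165]);
translate([181, 626, 165]) cube([917, 235, 165]);
translate([181, 861, 330]) cube([917, 235, 165]);
translate([181, 1096, 495]) cube([917, 235, 165]);
translate([181, 1331, 660]) cube([917, 235, 165]);
translate([181, 1566, 825]) cube([917, 235, 165]);
translate([181, 1801, 990]) cube([917, 235, 165]);


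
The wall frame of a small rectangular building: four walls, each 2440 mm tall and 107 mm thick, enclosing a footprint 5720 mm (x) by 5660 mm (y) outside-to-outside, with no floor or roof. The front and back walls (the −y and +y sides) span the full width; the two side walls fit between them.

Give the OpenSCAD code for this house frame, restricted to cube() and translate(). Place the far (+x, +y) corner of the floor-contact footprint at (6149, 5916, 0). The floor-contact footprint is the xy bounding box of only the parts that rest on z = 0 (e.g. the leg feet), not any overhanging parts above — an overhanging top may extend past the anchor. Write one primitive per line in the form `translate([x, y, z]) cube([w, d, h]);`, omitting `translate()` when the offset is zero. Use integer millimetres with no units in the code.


translate([429, 256, 0]) cube([5720, 107, 2440]);
translate([429, 5809, 0]) cube([5720, 107, 2440]);
translate([429, 363, 0]) cube([107, 5446, 2440]);
translate([6042, 363, 0]) cube([107, 5446, 2440]);


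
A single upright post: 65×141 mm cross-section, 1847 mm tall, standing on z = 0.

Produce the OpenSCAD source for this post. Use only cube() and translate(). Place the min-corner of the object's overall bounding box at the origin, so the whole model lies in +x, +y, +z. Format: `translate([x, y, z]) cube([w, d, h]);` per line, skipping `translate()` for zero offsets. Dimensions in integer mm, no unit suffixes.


cube([65, 141, 1847]);


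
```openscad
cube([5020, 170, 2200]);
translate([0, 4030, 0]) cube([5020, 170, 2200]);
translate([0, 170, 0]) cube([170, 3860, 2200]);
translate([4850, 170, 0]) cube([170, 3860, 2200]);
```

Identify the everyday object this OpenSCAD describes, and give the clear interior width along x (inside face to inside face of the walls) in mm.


A house (or room) frame. The interior width is 4680 mm.

Four 2200 mm walls enclosing a rectangle with no floor or roof — a room or house frame. Outside width is 5020 mm and wall thickness is 170 mm, so the interior width is 5020 − 2 × 170 = 4680 mm.


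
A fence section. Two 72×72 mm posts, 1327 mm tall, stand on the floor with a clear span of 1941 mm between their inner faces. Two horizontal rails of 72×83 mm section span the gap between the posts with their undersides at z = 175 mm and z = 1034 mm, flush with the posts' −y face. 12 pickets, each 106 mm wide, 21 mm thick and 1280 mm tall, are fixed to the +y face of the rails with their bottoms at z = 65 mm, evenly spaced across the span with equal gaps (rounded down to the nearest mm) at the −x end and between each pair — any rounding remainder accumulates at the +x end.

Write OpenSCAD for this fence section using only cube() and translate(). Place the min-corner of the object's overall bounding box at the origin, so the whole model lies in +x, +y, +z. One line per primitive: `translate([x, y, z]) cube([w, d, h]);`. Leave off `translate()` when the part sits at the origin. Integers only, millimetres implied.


cube([72, 72, 1327]);
translate([2013, 0, 0]) cube([72, 72, 1327]);
translate([72, 0, 175]) cube([1941, 72, 83]);
translate([72, 0, 1034]) cube([1941, 72, 83]);
translate([123, 72, 65]) cube([106, 21, 1280]);
translate([280, 72, 65]) cube([106, 21, 1280]);
translate([437, 72, 65]) cube([106, 21, 1280]);
translate([594, 72, 65]) cube([106, 21, 1280]);
translate([751, 72, 65]) cube([106, 21, 1280]);
translate([908, 72, 65]) cube([106, 21, 1280]);
translate([1065, 72, 65]) cube([106, 21, 1280]);
translate([1222, 72, 65]) cube([106, 21, 1280]);
translate([1379, 72, 65]) cube([106, 21, 1280]);
translate([1536, 72, 65]) cube([106, 21, 1280]);
translate([1693, 72, 65]) cube([106, 21, 1280]);
translate([1850, 72, 65]) cube([106, 21, 1280]);


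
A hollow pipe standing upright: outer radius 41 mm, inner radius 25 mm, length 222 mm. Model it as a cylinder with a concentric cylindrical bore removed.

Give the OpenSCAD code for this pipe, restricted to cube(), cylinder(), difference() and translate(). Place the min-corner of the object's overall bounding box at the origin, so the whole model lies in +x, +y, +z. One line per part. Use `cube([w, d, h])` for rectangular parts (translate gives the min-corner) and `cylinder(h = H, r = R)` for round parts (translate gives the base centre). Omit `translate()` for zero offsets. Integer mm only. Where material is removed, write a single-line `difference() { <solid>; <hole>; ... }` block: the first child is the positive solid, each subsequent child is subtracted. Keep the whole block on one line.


difference() { translate([41, 41, 0]) cylinder(h = 222, r = 41); translate([41, 41, 0]) cylinder(h = 222, r = 25); }


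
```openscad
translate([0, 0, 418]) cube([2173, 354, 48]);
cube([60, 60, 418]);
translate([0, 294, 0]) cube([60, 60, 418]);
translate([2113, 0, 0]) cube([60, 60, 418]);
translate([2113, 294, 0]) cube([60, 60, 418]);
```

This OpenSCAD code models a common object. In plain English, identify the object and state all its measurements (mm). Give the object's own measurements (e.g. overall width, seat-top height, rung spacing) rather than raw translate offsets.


A bench: a 2173×354 mm seat slab, 48 mm thick, top at z = 466 mm, on four 60×60 mm square legs flush with the seat corners and standing on z = 0.


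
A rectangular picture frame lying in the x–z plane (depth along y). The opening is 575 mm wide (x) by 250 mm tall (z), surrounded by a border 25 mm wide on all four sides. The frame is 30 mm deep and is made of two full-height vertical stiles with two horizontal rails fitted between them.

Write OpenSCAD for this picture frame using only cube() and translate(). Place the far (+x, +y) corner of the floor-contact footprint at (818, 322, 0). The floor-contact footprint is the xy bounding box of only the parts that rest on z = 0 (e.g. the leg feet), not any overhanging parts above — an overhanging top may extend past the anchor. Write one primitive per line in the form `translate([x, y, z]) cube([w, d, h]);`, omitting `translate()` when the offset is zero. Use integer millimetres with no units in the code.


translate([193, 292, 0]) cube([25, 30, 300]);
translate([793, 292, 0]) cube([25, 30, 300]);
translate([218, 292, 0]) cube([575, 30, 25]);
translate([218, 292, 275]) cube([575, 30, 25]);


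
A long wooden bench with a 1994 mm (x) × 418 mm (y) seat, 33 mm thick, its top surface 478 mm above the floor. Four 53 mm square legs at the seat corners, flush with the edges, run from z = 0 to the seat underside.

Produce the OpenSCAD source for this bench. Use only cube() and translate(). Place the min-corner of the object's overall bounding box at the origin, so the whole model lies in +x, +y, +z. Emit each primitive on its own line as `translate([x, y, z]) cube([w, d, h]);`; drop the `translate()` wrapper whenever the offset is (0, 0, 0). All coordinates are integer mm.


translate([0, 0, 445]) cube([1994, 418, 33]);
cube([53, 53, 445]);
translate([0, 365, 0]) cube([53, 53, 445]);
translate([1941, 0, 0]) cube([53, 53, 445]);
translate([1941, 365, 0]) cube([53, 53, 445]);


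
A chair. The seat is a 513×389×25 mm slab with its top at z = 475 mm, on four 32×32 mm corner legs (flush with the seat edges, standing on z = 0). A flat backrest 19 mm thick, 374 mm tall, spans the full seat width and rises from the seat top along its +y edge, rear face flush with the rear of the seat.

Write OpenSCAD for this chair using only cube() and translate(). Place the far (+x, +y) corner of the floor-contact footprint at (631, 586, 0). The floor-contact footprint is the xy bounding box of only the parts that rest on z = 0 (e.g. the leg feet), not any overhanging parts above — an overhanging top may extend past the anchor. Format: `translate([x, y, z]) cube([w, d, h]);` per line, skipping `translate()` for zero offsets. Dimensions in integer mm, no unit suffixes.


translate([118, 197, 450]) cube([513, 389, 25]);
translate([118, 197, 0]) cube([32, 32, 450]);
translate([599, 197, 0]) cube([32, 32, 450]);
translate([118, 554, 0]) cube([32, 32, 450]);
translate([599, 554, 0]) cube([32, 32, 450]);
translate([118, 567, 475]) cube([513, 19, 374]);


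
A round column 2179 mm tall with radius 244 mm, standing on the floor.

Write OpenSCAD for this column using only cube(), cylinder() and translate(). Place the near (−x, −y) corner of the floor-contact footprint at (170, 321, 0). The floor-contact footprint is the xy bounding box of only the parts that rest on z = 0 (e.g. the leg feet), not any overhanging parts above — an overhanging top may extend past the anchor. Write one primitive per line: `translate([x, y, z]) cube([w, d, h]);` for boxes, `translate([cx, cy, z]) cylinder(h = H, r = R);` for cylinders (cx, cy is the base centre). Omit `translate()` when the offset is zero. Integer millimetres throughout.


translate([414, 565, 0]) cylinder(h = 2179, r = 244);


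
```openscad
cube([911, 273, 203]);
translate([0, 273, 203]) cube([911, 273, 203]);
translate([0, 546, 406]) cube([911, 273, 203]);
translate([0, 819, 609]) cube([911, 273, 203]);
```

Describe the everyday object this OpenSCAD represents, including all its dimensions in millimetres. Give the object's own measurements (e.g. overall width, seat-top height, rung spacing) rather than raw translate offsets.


A straight staircase of 4 solid steps. Each step is 911 mm wide (x), 273 mm deep (y, the going) and 203 mm tall (the rise). The first step rests on the floor; each subsequent step sits one going further in +y and one rise higher in +z, directly behind and above the previous step with no overlap.


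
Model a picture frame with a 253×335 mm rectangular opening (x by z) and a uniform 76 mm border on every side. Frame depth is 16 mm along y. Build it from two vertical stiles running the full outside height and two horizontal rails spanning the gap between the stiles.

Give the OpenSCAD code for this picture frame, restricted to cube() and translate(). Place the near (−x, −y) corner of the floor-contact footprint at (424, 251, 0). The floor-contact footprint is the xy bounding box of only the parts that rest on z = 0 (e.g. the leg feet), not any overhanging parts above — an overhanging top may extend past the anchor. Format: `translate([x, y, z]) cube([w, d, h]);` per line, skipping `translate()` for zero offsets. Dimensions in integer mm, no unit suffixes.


translate([424, 251, 0]) cube([76, 16, 487]);
translate([753, 251, 0]) cube([76, 16, 487]);
translate([500, 251, 0]) cube([253, 16, 76]);
translate([500, 251, 411]) cube([253, 16, 76]);


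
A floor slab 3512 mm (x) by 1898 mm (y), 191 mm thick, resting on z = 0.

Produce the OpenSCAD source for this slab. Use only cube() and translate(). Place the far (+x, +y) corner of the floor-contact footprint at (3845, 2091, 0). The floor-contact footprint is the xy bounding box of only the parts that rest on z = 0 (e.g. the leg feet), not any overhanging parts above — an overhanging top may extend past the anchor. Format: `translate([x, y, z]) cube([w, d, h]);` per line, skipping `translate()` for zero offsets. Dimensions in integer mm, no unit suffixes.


translate([333, 193, 0]) cube([3512, 1898, 191]);


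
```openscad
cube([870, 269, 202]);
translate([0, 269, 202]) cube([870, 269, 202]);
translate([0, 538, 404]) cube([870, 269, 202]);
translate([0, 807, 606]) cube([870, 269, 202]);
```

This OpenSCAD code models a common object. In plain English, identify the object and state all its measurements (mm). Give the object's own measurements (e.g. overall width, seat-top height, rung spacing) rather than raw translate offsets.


A straight staircase of 4 solid steps. Each step is 870 mm wide (x), 269 mm deep (y, the going) and 202 mm tall (the rise). The first step rests on the floor; each subsequent step sits one going further in +y and one rise higher in +z, directly behind and above the previous step with no overlap.


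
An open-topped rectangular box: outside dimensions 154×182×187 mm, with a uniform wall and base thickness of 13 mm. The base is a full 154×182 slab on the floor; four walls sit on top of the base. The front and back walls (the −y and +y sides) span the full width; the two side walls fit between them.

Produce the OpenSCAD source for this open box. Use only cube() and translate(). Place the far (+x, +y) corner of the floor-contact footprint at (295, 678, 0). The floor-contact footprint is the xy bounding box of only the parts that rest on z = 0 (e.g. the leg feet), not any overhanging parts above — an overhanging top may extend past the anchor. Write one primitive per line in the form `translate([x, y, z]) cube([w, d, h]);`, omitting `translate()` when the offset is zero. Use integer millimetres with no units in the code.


translate([141, 496, 0]) cube([154, 182, 13]);
translate([141, 496, 13]) cube([154, 13, 174]);
translate([141, 665, 13]) cube([154, 13, 174]);
translate([141, 509, 13]) cube([13, 156, 174]);
translate([282, 509, 13]) cube([13, 156, 174]);


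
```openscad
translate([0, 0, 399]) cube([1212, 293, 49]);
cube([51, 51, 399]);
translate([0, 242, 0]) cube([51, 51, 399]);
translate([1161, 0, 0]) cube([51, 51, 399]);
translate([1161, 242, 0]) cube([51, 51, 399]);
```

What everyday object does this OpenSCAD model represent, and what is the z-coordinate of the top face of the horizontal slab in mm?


A bench. The seat-top height is 448 mm.

A long slab on four corner posts — a bench. The slab sits at z = 399 with thickness 49, so the top is 399 + 49 = 448 mm.


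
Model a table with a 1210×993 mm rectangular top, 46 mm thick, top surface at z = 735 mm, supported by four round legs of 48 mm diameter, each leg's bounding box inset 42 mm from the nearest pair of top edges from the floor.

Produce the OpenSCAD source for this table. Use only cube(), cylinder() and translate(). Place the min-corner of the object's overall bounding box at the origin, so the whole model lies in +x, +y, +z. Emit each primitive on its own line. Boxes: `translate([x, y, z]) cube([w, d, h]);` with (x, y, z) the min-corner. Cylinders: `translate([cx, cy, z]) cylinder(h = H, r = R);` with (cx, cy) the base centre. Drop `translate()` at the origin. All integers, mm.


translate([0, 0, 689]) cube([1210, 993, 46]);
translate([66, 66, 0]) cylinder(h = 689, r = 24);
translate([1144, 66, 0]) cylinder(h = 689, r = 24);
translate([66, 927, 0]) cylinder(h = 689, r = 24);
translate([1144, 927, 0]) cylinder(h = 689, r = 24);


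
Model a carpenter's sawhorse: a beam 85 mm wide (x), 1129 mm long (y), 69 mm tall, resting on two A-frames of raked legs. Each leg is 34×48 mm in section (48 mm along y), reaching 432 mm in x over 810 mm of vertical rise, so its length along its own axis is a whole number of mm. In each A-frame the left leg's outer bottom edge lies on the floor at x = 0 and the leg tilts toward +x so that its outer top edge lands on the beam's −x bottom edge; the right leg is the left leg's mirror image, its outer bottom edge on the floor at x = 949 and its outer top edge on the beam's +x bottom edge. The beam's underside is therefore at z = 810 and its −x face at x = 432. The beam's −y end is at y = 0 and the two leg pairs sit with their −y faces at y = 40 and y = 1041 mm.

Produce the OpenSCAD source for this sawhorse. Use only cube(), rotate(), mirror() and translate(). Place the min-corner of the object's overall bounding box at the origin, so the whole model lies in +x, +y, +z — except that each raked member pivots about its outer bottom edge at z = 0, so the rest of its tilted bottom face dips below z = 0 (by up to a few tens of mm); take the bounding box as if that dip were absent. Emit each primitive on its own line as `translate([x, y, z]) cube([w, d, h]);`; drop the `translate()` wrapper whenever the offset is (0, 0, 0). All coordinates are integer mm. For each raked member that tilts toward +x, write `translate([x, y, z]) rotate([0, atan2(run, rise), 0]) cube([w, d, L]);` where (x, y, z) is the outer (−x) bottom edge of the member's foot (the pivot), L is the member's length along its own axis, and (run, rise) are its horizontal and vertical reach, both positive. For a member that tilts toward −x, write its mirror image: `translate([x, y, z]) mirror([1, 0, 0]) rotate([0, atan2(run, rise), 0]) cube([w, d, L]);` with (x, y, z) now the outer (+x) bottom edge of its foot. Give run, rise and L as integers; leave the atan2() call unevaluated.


translate([432, 0, 810]) cube([85, 1129, 69]);
translate([0, 40, 0]) rotate([0, atan2(432, 810), 0]) cube([34, 48, 918]);
translate([949, 40, 0]) mirror([1, 0, 0]) rotate([0, atan2(432, 810), 0]) cube([34, 48, 918]);
translate([0, 1041, 0]) rotate([0, atan2(432, 810), 0]) cube([34, 48, 918]);
translate([949, 1041, 0]) mirror([1, 0, 0]) rotate([0, atan2(432, 810), 0]) cube([34, 48, 918]);


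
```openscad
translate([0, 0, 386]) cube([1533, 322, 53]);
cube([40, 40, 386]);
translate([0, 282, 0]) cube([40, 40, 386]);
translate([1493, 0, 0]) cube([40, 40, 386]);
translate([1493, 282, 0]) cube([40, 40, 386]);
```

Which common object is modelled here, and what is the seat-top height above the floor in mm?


A bench. The seat-top height is 439 mm.

A long slab on four corner posts — a bench. The slab sits at z = 386 with thickness 53, so the top is 386 + 53 = 439 mm.


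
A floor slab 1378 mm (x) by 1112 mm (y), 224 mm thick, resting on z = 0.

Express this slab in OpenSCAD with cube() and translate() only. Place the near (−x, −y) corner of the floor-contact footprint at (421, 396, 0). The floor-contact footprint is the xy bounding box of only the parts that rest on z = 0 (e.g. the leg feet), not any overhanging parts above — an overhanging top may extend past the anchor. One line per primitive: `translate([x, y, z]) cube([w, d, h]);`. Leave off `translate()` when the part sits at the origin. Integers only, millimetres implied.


translate([421, 396, 0]) cube([1378, 1112, 224]);


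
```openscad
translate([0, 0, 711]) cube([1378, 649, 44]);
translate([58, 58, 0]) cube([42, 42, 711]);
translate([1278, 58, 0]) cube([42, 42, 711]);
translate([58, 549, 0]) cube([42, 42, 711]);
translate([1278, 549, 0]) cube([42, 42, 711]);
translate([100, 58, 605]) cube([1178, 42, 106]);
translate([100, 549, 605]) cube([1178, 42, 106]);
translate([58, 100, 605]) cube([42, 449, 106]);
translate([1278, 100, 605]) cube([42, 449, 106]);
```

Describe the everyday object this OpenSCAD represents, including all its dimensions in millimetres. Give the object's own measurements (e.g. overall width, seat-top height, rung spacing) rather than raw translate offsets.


A table: top 1378 mm (x) × 649 mm (y), 44 mm thick, upper face at z = 755 mm, on four 42×42 mm square legs, each inset 58 mm from the nearest pair of top edges from z = 0 to the bottom of the top. Four apron rails, 42 mm thick and 106 mm tall, run between adjacent legs with their top edges flush with the underside of the top and their outer faces flush with the legs' outer faces.


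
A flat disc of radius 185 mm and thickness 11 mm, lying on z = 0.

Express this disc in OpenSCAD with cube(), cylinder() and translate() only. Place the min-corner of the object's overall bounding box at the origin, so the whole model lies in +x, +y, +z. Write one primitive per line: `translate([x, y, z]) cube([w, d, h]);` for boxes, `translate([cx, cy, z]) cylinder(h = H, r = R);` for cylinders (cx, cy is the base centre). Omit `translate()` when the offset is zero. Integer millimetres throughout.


translate([185, 185, 0]) cylinder(h = 11, r = 185);


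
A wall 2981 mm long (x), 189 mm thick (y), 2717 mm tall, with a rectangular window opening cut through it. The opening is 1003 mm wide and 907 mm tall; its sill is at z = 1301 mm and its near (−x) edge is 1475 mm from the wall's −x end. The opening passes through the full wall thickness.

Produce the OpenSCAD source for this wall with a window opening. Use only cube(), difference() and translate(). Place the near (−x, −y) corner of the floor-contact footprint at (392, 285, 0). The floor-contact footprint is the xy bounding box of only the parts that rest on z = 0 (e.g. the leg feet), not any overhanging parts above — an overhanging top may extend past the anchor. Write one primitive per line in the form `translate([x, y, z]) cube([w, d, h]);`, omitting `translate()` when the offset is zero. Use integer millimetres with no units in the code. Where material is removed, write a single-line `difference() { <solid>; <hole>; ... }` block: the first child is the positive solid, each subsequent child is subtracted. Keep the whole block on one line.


difference() { translate([392, 285, 0]) cube([2981, 189, 2717]); translate([1867, 285, 1301]) cube([1003, 189, 907]); }


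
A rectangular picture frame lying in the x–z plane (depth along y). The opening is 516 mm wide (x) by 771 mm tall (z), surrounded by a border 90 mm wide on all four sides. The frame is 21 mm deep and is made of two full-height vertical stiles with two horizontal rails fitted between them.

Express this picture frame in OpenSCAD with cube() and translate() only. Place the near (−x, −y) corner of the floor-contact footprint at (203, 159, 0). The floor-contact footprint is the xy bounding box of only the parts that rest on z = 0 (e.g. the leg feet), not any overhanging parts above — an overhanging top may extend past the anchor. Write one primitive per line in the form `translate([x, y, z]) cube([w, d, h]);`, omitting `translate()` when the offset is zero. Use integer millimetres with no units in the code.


translate([203, 159, 0]) cube([90, 21, 951]);
translate([809, 159, 0]) cube([90, 21, 951]);
translate([293, 159, 0]) cube([516, 21, 90]);
translate([293, 159, 861]) cube([516, 21, 90]);


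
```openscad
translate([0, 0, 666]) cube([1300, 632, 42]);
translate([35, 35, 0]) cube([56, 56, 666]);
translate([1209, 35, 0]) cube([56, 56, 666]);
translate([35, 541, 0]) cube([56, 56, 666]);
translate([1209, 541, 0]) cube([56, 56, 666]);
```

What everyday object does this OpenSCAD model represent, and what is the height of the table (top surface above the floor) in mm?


A table. The table height is 708 mm.

A 1300×632×42 slab sits at z = 666 on four 56 mm square posts — a table. The top surface is at 666 + 42 = 708 mm.


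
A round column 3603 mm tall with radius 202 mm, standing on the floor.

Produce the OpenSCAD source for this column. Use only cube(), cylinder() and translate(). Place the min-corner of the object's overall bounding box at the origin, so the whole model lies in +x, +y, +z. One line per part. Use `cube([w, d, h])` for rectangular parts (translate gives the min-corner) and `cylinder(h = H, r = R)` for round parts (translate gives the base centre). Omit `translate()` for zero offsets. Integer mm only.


translate([202, 202, 0]) cylinder(h = 3603, r = 202);


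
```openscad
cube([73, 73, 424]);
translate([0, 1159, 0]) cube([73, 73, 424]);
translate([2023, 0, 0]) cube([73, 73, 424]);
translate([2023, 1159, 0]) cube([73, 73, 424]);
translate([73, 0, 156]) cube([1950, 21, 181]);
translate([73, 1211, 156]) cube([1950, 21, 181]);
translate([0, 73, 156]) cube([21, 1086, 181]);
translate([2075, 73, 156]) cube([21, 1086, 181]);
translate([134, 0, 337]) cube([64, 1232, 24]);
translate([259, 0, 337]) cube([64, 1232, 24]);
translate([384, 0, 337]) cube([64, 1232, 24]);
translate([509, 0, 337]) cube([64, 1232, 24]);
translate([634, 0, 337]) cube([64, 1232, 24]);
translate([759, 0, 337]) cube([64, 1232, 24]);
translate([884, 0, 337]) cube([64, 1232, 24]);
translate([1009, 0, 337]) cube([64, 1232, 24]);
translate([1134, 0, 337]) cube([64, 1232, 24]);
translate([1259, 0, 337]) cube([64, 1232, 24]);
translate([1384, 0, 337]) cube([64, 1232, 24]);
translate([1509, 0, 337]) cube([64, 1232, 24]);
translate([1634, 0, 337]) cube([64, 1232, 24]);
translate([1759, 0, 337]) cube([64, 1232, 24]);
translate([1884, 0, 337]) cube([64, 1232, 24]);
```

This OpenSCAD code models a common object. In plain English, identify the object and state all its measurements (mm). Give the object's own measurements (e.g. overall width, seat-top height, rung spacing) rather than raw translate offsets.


A bed frame 2096 mm long (x) by 1232 mm wide (y). Four 73×73 mm corner posts, 424 mm tall, at the corners of the footprint. Four rails of 21 mm thickness and 181 mm height run between adjacent posts with their undersides at z = 156 mm, their outer faces flush with the outside of the frame (the two x-running rails run between the posts' inner faces; the two y-running rails run between the posts' inner faces). 15 slats, each 64 mm wide (x) and 24 mm thick, lie across the top of the two x-running rails, running the full 1232 mm width of the frame in y; along x they sit between the end posts with a 61 mm gap after the −x posts and between neighbouring slats, leaving 75 mm before the +x posts.


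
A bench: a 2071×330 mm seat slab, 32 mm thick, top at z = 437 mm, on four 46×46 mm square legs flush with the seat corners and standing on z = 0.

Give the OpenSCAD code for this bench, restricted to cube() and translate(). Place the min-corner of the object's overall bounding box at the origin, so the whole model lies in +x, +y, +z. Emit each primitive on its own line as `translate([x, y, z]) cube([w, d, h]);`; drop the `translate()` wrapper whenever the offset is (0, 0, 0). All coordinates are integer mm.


translate([0, 0, 405]) cube([2071, 330, 32]);
cube([46, 46, 405]);
translate([0, 284, 0]) cube([46, 46, 405]);
translate([2025, 0, 0]) cube([46, 46, 405]);
translate([2025, 284, 0]) cube([46, 46, 405]);


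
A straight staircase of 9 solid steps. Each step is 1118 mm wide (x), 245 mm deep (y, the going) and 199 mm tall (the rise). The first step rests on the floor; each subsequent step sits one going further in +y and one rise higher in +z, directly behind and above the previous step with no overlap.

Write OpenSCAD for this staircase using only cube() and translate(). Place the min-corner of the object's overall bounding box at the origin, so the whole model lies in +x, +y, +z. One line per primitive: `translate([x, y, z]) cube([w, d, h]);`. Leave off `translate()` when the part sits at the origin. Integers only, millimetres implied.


cube([1118, 245, 199]);
translate([0, 245, 199]) cube([1118, 245, 199]);
translate([0, 490, 398]) cube([1118, 245, 199]);
translate([0, 735, 597]) cube([1118, 245, 199]);
translate([0, 980, 796]) cube([1118, 245, 199]);
translate([0, 1225, 995]) cube([1118, 245, 199]);
translate([0, 1470, 1194]) cube([1118, 245, 199]);
translate([0, 1715, 1393]) cube([1118, 245, 199]);
translate([0, 1960, 1592]) cube([1118, 245, 199]);


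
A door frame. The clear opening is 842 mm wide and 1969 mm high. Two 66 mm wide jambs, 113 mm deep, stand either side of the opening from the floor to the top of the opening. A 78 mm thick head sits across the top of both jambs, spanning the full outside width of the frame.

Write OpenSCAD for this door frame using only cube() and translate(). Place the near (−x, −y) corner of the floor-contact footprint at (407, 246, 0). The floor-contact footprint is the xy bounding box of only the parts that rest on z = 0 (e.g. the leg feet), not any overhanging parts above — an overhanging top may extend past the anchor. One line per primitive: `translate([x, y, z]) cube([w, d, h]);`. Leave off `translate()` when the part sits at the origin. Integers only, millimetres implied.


translate([407, 246, 0]) cube([66, 113, 1969]);
translate([1315, 246, 0]) cube([66, 113, 1969]);
translate([407, 246, 1969]) cube([974, 113, 78]);


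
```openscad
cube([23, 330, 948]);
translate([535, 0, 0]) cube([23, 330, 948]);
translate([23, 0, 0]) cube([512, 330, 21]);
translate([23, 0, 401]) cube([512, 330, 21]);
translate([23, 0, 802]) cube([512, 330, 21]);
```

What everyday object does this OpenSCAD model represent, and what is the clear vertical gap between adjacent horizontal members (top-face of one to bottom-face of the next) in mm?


A bookshelf. The clear shelf gap is 380 mm.

Two tall side panels with 3 horizontal boards between them — a bookshelf. The first two shelf undersides are at z = 0 and z = 401; with shelf thickness 21, the clear gap is 401 − 0 − 21 = 380 mm.


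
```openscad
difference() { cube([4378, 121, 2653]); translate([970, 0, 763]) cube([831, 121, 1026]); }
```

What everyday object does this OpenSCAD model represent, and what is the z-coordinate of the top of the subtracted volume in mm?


A wall with a window opening. The window head height is 1789 mm.

A wall with a rectangular opening subtracted — a window. Sill at z = 763, opening 1026 mm tall, so the head is at 763 + 1026 = 1789 mm.


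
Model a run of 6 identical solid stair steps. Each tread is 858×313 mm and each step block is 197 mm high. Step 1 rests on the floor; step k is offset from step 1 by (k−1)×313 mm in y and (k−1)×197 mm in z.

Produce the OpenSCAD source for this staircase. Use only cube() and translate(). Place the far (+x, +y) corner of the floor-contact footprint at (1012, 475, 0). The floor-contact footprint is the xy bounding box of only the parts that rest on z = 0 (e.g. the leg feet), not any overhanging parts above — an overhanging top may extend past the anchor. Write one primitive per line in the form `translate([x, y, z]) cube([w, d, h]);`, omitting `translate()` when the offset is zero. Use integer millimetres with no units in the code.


translate([154, 162, 0]) cube([858, 313, 197]);
translate([154, 475, 197]) cube([858, 313, 197]);
translate([154, 788, 394]) cube([858, 313, 197]);
translate([154, 1101, 591]) cube([858, 313, 197]);
translate([154, 1414, 788]) cube([858, 313, 197]);
translate([154, 1727, 985]) cube([858, 313, 197]);


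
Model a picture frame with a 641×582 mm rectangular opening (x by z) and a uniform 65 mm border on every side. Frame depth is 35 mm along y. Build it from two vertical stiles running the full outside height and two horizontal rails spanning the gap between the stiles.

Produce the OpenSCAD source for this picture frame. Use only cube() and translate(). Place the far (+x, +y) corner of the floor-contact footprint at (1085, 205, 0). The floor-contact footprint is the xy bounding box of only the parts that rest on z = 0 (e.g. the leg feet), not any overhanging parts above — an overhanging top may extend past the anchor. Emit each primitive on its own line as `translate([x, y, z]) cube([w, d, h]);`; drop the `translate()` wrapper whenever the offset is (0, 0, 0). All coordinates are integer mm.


translate([314, 170, 0]) cube([65, 35, 712]);
translate([1020, 170, 0]) cube([65, 35, 712]);
translate([379, 170, 0]) cube([641, 35, 65]);
translate([379, 170, 647]) cube([641, 35, 65]);


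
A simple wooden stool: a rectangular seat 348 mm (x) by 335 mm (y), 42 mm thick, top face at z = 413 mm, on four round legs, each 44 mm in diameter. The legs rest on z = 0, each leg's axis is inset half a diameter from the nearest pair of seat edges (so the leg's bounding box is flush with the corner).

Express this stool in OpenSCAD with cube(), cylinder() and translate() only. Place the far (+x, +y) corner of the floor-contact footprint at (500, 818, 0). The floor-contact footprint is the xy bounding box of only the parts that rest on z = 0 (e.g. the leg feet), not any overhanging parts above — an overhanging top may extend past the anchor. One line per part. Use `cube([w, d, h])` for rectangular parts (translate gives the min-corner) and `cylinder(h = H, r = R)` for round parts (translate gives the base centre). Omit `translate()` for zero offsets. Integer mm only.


// leg_h = 413 - 42 = 371
translate([152, 483, 371]) cube([348, 335, 42]);
translate([174, 505, 0]) cylinder(h = 371, r = 22);
translate([478, 505, 0]) cylinder(h = 371, r = 22);
translate([174, 796, 0]) cylinder(h = 371, r = 22);
translate([478, 796, 0]) cylinder(h = 371, r = 22);


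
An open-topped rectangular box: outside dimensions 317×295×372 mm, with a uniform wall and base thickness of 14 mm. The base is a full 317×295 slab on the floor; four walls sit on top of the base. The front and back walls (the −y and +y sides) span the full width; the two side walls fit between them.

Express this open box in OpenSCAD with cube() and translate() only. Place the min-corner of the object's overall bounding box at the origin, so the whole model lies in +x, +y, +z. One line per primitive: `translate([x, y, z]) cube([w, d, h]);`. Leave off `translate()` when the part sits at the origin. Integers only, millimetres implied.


cube([317, 295, 14]);
translate([0, 0, 14]) cube([317, 14, 358]);
translate([0, 281, 14]) cube([317, 14, 358]);
translate([0, 14, 14]) cube([14, 267, 358]);
translate([303, 14, 14]) cube([14, 267, 358]);


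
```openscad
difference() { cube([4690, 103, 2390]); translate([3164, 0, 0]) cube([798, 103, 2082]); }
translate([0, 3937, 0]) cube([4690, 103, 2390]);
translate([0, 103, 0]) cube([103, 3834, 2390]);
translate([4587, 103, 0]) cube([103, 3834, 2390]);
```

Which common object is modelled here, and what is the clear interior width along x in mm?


A single room. The interior width is 4484 mm.

Four walls enclosing a rectangle with a door in the front wall — a room. Outside width 4690 minus two 103 mm walls gives 4484 mm.


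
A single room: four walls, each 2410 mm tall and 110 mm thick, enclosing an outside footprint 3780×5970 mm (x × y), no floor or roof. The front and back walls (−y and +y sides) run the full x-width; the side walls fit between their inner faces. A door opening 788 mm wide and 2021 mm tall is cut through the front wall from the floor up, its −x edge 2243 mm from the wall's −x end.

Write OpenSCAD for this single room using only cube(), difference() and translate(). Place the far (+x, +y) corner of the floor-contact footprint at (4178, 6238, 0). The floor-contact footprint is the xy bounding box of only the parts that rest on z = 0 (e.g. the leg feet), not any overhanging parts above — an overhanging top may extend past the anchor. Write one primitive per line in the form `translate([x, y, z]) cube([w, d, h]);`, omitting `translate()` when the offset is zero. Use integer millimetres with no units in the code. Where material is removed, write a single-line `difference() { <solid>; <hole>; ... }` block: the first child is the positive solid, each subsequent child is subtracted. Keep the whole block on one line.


difference() { translate([398, 268, 0]) cube([3780, 110, 2410]); translate([2641, 268, 0]) cube([788, 110, 2021]); }
translate([398, 6128, 0]) cube([3780, 110, 2410]);
translate([398, 378, 0]) cube([110, 5750, 2410]);
translate([4068, 378, 0]) cube([110, 5750, 2410]);


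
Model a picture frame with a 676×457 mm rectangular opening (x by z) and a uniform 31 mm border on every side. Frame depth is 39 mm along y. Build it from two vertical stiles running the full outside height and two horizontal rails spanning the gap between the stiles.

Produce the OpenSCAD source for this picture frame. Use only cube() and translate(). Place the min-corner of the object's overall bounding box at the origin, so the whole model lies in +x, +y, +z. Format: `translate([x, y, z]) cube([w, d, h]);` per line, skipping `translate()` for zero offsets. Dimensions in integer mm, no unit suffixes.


cube([31, 39, 519]);
translate([707, 0, 0]) cube([31, 39, 519]);
translate([31, 0, 0]) cube([676, 39, 31]);
translate([31, 0, 488]) cube([676, 39, 31]);


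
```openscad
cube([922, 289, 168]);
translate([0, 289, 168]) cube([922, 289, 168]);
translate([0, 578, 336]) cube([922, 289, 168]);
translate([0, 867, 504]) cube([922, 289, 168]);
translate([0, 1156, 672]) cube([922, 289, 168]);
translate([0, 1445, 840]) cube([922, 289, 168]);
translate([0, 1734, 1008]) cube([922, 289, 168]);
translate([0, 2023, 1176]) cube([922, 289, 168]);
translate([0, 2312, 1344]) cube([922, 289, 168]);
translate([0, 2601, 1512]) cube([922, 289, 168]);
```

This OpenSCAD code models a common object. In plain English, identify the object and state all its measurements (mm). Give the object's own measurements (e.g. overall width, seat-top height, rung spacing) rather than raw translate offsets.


A straight staircase of 10 solid steps. Each step is 922 mm wide (x), 289 mm deep (y, the going) and 168 mm tall (the rise). The first step rests on the floor; each subsequent step sits one going further in +y and one rise higher in +z, directly behind and above the previous step with no overlap.


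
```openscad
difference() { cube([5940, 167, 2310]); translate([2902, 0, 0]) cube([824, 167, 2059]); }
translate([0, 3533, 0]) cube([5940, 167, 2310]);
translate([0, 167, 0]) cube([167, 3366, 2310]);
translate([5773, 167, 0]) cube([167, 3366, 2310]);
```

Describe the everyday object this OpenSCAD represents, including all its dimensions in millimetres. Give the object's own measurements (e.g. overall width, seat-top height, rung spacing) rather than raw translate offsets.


A single room: four walls, each 2310 mm tall and 167 mm thick, enclosing an outside footprint 5940×3700 mm (x × y), no floor or roof. The front and back walls (−y and +y sides) run the full x-width; the side walls fit between their inner faces. A door opening 824 mm wide and 2059 mm tall is cut through the front wall from the floor up, its −x edge 2902 mm from the wall's −x end.


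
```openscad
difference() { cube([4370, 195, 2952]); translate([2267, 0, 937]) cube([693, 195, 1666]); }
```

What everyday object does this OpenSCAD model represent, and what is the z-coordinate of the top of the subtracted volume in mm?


A wall with a window opening. The window head height is 2603 mm.

A wall with a rectangular opening subtracted — a window. Sill at z = 937, opening 1666 mm tall, so the head is at 937 + 1666 = 2603 mm.
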